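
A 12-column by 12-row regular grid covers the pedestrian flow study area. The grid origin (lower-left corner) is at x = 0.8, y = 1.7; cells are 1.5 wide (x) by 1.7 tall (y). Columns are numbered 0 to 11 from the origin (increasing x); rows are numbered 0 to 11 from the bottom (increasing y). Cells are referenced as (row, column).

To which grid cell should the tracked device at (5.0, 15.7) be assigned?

Column index: ⌊(5.0 − 0.8) / 1.5⌋ = ⌊2.800⌋ = 2
Row offset from origin: ⌊(15.7 − 1.7) / 1.7⌋ = ⌊8.235⌋ = 8 → row 8

(8, 2)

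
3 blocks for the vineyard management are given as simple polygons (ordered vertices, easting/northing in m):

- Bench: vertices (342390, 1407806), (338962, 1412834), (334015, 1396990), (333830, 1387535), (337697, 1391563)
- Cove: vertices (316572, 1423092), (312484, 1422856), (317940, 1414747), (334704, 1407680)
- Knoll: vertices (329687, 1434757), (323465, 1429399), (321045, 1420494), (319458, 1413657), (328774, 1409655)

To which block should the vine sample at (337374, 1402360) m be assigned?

Cast a ray rightward from (337374, 1402360). For each polygon, the edges (by vertex number in listed order) whose endpoints lie on opposite sides of northing = 1402360, where each meets that height, and whether that is right or left of the point:
Bench: 2–3 at easting≈335691.7 (left), 5–1 at easting≈340816.5 (right) → 1 crossing.
Cove: no edge straddles that height → 0 crossings.
Knoll: no edge straddles that height → 0 crossings.
Only Bench has an odd count, so the point is inside Bench.

Bench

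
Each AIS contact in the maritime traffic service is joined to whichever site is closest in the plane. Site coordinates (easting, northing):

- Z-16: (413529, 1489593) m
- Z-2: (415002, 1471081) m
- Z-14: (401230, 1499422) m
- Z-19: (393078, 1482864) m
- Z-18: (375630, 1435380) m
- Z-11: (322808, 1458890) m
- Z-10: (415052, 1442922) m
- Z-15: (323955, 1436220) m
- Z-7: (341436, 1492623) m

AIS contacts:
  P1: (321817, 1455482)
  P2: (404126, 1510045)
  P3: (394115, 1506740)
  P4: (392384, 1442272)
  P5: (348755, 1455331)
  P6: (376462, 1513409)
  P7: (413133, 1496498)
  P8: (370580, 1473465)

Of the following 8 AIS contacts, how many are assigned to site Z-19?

1

P1 → Z-11
P2 → Z-14
P3 → Z-14
P4 → Z-18
P5 → Z-11
P6 → Z-14
P7 → Z-16
P8 → Z-19
1 of the 8 goes to Z-19.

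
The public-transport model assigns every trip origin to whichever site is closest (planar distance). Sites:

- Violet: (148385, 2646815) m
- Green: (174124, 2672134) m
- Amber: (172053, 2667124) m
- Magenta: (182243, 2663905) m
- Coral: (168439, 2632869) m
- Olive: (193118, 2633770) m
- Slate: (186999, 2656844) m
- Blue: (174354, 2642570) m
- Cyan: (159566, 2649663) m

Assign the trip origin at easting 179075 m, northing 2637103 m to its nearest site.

Squared distances to each site:
Violet: 1036199044.000; Green: 1251683362.000; Amber: 950568925.000; Magenta: 728383428.000; Coral: 131051252.000; Olive: 208314738.000; Slate: 452496857.000; Blue: 52175930.000; Cyan: 538354681.000.
Minimum at Blue.

Blue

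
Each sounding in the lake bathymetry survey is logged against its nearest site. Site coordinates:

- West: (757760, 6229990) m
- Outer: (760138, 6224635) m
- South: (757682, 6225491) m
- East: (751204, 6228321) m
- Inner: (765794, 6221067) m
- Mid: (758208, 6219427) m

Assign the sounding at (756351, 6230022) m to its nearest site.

West

Squared distances to each site:
West: 1986305.000; Outer: 43361138.000; South: 22301522.000; East: 29385010.000; Inner: 169362274.000; Mid: 115702474.000.
Minimum at West.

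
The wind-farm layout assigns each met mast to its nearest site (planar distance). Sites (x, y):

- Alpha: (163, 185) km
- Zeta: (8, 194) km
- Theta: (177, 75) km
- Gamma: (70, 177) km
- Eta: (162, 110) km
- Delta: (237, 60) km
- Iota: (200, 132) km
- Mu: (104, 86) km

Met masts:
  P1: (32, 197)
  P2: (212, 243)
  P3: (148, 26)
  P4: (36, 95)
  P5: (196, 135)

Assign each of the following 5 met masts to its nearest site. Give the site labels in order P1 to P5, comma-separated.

P1 → Zeta (d²=585.00)
P2 → Alpha (d²=5765.00)
P3 → Theta (d²=3242.00)
P4 → Mu (d²=4705.00)
P5 → Iota (d²=25.00)

Zeta, Alpha, Theta, Mu, Iota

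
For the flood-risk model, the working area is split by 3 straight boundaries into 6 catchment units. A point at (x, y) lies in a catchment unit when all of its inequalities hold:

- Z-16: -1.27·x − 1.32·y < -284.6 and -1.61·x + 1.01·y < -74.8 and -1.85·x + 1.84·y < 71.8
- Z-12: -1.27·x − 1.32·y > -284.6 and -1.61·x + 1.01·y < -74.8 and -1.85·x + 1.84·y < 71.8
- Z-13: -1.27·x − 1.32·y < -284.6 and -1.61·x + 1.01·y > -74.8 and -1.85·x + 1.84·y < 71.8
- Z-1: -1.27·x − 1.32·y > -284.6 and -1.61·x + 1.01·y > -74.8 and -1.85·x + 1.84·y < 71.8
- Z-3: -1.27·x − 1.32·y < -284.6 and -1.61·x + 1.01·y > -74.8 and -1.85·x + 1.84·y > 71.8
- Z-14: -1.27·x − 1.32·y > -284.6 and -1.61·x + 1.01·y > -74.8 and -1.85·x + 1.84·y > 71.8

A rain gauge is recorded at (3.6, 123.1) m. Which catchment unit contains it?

Z-14

-1.27·3.6 − 1.32·123.1 = -167.064, which is > -284.6
-1.61·3.6 + 1.01·123.1 = 118.535, which is > -74.8
-1.85·3.6 + 1.84·123.1 = 219.844, which is > 71.8
This sign pattern matches Z-14.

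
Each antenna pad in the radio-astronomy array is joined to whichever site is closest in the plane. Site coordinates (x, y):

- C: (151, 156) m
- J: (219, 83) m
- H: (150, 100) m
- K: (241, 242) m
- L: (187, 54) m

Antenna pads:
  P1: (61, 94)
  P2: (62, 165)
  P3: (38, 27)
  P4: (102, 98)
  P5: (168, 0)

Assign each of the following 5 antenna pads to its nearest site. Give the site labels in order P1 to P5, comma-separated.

P1 → H (d²=7957.00)
P2 → C (d²=8002.00)
P3 → H (d²=17873.00)
P4 → H (d²=2308.00)
P5 → L (d²=3277.00)

H, C, H, H, L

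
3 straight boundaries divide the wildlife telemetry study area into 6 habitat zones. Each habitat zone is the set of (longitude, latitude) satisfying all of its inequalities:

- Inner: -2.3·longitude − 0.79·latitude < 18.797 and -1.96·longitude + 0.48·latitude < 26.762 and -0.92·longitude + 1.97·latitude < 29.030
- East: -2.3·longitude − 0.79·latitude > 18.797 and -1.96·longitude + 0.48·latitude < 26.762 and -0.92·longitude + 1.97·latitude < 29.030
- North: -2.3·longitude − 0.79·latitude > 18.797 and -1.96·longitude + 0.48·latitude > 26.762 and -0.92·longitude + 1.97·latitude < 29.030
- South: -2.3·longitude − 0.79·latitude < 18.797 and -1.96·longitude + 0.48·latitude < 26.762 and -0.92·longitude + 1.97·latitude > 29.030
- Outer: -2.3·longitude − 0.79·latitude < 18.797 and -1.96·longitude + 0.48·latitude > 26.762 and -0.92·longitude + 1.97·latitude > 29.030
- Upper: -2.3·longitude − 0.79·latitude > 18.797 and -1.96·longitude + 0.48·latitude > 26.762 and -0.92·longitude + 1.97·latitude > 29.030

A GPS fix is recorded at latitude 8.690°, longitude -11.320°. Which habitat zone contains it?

East

-2.3·-11.320 − 0.79·8.690 = 19.171, which is > 18.797
-1.96·-11.320 + 0.48·8.690 = 26.358, which is < 26.762
-0.92·-11.320 + 1.97·8.690 = 27.534, which is < 29.030
This sign pattern matches East.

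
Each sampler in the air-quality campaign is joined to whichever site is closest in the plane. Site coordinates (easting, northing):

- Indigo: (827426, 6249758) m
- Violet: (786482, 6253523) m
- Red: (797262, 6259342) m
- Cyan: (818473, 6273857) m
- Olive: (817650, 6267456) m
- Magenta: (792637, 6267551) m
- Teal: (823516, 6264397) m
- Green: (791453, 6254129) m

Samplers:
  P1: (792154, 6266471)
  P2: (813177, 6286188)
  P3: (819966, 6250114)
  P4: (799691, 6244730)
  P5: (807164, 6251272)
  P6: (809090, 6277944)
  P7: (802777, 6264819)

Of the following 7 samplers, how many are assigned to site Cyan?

P1 → Magenta
P2 → Cyan
P3 → Indigo
P4 → Green
P5 → Red
P6 → Cyan
P7 → Red
2 of the 7 go to Cyan.

2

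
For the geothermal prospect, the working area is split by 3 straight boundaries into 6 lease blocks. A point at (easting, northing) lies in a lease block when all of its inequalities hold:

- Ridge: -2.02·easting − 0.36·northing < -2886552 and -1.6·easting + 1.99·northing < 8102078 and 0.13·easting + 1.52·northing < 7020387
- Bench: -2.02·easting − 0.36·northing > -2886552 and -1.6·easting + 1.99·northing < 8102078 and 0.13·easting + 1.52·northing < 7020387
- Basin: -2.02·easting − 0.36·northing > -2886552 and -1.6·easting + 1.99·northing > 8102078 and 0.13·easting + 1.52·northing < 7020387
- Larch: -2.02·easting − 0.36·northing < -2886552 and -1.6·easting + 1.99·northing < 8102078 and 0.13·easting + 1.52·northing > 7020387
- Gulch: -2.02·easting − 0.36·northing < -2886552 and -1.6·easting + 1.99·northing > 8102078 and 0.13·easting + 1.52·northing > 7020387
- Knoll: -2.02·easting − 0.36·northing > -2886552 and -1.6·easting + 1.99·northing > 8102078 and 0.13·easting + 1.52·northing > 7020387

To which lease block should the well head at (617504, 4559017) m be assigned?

-2.02·617504 − 0.36·4559017 = -2888604.200, which is < -2886552
-1.6·617504 + 1.99·4559017 = 8084437.430, which is < 8102078
0.13·617504 + 1.52·4559017 = 7009981.360, which is < 7020387
This sign pattern matches Ridge.

Ridge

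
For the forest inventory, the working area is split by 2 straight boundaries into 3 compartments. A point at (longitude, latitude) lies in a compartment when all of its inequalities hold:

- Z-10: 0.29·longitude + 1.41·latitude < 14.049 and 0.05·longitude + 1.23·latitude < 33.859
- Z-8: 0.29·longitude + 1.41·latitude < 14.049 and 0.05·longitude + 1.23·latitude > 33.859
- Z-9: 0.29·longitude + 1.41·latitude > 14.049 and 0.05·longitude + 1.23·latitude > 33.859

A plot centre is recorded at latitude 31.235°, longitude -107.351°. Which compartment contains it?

Z-10

0.29·-107.351 + 1.41·31.235 = 12.910, which is < 14.049
0.05·-107.351 + 1.23·31.235 = 33.051, which is < 33.859
This sign pattern matches Z-10.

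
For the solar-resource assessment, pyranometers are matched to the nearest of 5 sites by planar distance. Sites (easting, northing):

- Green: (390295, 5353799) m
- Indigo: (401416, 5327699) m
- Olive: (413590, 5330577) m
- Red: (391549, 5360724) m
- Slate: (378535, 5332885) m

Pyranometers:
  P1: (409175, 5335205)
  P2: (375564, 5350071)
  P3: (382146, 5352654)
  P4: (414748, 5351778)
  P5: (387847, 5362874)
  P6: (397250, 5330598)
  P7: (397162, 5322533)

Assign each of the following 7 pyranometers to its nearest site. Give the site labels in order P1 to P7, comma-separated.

P1 → Olive (d²=40910609.00)
P2 → Green (d²=230900345.00)
P3 → Green (d²=67717226.00)
P4 → Olive (d²=450823365.00)
P5 → Red (d²=18327304.00)
P6 → Indigo (d²=25759757.00)
P7 → Indigo (d²=44784072.00)

Olive, Green, Green, Olive, Red, Indigo, Indigo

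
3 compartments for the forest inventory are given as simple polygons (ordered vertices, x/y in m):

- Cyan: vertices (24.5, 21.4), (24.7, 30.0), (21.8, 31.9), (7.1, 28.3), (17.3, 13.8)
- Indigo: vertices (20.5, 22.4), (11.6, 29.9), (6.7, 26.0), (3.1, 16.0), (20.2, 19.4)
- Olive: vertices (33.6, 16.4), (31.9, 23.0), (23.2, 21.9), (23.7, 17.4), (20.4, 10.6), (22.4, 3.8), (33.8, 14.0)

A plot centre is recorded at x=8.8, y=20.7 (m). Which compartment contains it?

Cast a ray rightward from (8.8, 20.7). For each polygon, the edges (by vertex number in listed order) whose endpoints lie on opposite sides of y = 20.7, where each meets that height, and whether that is right or left of the point:
Cyan: 4–5 at x≈12.45 (right), 5–1 at x≈23.84 (right) → 2 crossings.
Indigo: 3–4 at x≈4.79 (left), 5–1 at x≈20.33 (right) → 1 crossing.
Olive: 1–2 at x≈32.49 (right), 3–4 at x≈23.33 (right) → 2 crossings.
Only Indigo has an odd count, so the point is inside Indigo.

Indigo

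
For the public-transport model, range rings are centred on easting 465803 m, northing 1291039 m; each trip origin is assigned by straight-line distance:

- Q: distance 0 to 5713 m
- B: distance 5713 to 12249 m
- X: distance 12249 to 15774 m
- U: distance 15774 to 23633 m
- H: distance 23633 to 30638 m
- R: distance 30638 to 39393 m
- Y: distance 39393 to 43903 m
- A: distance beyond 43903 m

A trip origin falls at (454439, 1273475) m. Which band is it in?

Distance = √((454439−465803)² + (1273475−1291039)²) = √(129140496.000 + 308494096.000) = 20919.718 m.
15774 ≤ 20919.718 < 23633 → U.

U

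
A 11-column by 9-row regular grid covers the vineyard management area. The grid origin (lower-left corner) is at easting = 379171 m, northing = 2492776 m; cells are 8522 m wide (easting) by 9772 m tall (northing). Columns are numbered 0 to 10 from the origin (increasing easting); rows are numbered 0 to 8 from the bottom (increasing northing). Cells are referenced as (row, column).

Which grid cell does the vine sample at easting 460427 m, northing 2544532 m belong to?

Column index: ⌊(460427 − 379171) / 8522⌋ = ⌊9.535⌋ = 9
Row offset from origin: ⌊(2544532 − 2492776) / 9772⌋ = ⌊5.296⌋ = 5 → row 5

(5, 9)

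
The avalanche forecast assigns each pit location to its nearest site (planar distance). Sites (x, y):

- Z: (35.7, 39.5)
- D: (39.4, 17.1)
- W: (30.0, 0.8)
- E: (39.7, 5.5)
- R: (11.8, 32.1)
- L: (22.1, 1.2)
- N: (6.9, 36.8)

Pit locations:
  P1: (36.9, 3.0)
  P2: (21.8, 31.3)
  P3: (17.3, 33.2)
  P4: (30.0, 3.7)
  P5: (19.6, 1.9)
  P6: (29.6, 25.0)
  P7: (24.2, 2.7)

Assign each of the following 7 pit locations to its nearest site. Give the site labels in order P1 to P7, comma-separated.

E, R, R, W, L, D, L

P1 → E (d²=14.09)
P2 → R (d²=100.64)
P3 → R (d²=31.46)
P4 → W (d²=8.41)
P5 → L (d²=6.74)
P6 → D (d²=158.45)
P7 → L (d²=6.66)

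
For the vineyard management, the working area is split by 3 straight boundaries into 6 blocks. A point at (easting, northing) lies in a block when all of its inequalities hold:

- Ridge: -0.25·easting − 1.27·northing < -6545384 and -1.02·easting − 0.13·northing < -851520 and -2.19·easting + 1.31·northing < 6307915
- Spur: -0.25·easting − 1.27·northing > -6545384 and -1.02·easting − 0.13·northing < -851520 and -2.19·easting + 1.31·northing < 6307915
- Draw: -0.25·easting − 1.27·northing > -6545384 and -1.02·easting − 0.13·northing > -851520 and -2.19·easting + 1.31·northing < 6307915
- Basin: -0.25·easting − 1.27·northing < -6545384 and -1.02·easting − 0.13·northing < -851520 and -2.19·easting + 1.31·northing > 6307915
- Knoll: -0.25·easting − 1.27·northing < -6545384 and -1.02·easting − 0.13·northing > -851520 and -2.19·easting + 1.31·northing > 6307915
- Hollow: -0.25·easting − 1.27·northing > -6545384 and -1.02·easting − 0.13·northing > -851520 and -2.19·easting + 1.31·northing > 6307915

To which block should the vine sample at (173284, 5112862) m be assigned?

-0.25·173284 − 1.27·5112862 = -6536655.740, which is > -6545384
-1.02·173284 − 0.13·5112862 = -841421.740, which is > -851520
-2.19·173284 + 1.31·5112862 = 6318357.260, which is > 6307915
This sign pattern matches Hollow.

Hollow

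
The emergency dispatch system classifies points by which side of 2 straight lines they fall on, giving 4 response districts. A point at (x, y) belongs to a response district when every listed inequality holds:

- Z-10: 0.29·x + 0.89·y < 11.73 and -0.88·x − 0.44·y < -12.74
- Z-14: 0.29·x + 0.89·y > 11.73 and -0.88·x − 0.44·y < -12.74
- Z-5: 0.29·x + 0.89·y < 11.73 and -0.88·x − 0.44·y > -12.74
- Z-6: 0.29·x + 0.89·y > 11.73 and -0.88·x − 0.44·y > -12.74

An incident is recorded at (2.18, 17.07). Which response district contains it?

0.29·2.18 + 0.89·17.07 = 15.825, which is > 11.73
-0.88·2.18 − 0.44·17.07 = -9.429, which is > -12.74
This sign pattern matches Z-6.

Z-6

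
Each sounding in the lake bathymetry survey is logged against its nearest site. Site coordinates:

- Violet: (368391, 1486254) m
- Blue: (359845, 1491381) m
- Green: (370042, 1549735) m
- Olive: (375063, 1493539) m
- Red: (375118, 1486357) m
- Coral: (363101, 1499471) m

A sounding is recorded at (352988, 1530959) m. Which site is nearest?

Squared distances to each site:
Violet: 2235789434.000; Blue: 1613436533.000; Green: 643377092.000; Olive: 1887562025.000; Red: 2479075304.000; Coral: 1093766913.000.
Minimum at Green.

Green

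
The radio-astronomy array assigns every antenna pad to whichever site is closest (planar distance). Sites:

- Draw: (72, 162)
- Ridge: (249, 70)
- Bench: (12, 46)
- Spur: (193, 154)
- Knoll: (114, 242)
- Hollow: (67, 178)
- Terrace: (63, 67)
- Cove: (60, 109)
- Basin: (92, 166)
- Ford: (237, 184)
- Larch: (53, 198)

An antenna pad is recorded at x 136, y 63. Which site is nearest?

Squared distances to each site:
Draw: 13897.000; Ridge: 12818.000; Bench: 15665.000; Spur: 11530.000; Knoll: 32525.000; Hollow: 17986.000; Terrace: 5345.000; Cove: 7892.000; Basin: 12545.000; Ford: 24842.000; Larch: 25114.000.
Minimum at Terrace.

Terrace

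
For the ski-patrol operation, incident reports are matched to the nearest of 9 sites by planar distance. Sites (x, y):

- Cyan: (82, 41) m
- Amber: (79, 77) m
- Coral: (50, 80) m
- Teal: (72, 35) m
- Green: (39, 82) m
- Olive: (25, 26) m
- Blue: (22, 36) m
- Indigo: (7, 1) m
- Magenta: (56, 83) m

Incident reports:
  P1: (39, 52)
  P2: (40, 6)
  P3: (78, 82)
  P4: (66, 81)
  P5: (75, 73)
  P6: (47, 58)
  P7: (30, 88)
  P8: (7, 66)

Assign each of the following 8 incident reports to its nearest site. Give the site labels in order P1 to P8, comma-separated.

P1 → Blue (d²=545.00)
P2 → Olive (d²=625.00)
P3 → Amber (d²=26.00)
P4 → Magenta (d²=104.00)
P5 → Amber (d²=32.00)
P6 → Coral (d²=493.00)
P7 → Green (d²=117.00)
P8 → Blue (d²=1125.00)

Blue, Olive, Amber, Magenta, Amber, Coral, Green, Blue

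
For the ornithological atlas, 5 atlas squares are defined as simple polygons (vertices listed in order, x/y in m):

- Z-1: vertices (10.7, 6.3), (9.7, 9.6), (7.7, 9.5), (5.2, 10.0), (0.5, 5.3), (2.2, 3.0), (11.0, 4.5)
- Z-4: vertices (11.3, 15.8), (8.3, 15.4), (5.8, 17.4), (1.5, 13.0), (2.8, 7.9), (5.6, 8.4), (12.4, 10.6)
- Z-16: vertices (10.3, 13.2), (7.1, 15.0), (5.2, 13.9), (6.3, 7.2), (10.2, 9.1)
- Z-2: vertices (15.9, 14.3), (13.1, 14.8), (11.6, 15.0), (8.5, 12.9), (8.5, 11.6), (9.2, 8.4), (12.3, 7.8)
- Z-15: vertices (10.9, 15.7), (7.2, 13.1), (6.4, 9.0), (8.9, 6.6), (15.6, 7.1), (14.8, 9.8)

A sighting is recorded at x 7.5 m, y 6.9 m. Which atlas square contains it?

Z-1

Cast a ray rightward from (7.5, 6.9). For each polygon, the edges (by vertex number in listed order) whose endpoints lie on opposite sides of y = 6.9, where each meets that height, and whether that is right or left of the point:
Z-1: 1–2 at x≈10.52 (right), 4–5 at x≈2.10 (left) → 1 crossing.
Z-4: no edge straddles that height → 0 crossings.
Z-16: no edge straddles that height → 0 crossings.
Z-2: no edge straddles that height → 0 crossings.
Z-15: 3–4 at x≈8.59 (right), 4–5 at x≈12.92 (right) → 2 crossings.
Only Z-1 has an odd count, so the point is inside Z-1.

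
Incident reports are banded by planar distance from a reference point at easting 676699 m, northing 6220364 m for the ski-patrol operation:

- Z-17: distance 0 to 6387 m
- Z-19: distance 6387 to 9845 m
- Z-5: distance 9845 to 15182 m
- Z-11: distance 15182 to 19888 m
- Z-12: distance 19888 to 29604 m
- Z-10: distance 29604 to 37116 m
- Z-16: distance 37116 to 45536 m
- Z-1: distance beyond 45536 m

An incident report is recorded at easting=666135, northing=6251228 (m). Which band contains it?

Z-10

Distance = √((666135−676699)² + (6251228−6220364)²) = √(111598096.000 + 952586496.000) = 32621.842 m.
29604 ≤ 32621.842 < 37116 → Z-10.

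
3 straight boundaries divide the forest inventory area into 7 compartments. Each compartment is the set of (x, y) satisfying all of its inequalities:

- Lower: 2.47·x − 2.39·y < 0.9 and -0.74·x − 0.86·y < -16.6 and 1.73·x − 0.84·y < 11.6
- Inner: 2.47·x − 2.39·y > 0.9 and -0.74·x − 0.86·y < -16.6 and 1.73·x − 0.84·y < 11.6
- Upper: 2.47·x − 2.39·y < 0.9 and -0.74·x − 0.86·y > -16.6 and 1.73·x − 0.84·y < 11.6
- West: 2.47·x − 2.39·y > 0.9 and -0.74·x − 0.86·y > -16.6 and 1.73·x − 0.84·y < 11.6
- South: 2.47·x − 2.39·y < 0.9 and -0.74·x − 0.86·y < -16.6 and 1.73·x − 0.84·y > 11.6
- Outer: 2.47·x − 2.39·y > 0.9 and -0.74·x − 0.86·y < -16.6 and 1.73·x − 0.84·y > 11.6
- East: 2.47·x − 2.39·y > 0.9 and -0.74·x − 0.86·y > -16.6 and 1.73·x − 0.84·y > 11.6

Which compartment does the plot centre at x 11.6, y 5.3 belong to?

2.47·11.6 − 2.39·5.3 = 15.985, which is > 0.9
-0.74·11.6 − 0.86·5.3 = -13.142, which is > -16.6
1.73·11.6 − 0.84·5.3 = 15.616, which is > 11.6
This sign pattern matches East.

East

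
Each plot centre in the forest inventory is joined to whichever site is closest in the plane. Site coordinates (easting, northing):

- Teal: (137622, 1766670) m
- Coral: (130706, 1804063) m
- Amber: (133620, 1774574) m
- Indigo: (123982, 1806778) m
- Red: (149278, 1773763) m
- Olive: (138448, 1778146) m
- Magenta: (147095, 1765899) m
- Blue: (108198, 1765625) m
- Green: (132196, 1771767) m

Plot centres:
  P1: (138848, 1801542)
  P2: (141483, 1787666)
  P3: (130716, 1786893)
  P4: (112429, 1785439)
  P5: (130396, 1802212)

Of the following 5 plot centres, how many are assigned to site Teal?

P1 → Coral
P2 → Olive
P3 → Olive
P4 → Blue
P5 → Coral
0 of the 5 go to Teal.

0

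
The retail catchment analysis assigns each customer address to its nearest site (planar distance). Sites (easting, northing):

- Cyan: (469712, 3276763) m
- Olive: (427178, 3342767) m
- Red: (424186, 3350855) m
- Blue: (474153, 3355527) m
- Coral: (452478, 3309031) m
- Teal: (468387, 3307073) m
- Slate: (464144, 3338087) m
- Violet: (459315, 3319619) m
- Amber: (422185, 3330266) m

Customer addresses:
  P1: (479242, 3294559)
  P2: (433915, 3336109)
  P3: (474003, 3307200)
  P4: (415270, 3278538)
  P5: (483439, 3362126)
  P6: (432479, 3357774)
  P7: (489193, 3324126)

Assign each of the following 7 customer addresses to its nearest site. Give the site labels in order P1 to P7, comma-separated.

Teal, Olive, Teal, Coral, Blue, Red, Teal

P1 → Teal (d²=274431221.00)
P2 → Olive (d²=89716133.00)
P3 → Teal (d²=31555585.00)
P4 → Coral (d²=2314258313.00)
P5 → Blue (d²=129776597.00)
P6 → Red (d²=116646410.00)
P7 → Teal (d²=723694445.00)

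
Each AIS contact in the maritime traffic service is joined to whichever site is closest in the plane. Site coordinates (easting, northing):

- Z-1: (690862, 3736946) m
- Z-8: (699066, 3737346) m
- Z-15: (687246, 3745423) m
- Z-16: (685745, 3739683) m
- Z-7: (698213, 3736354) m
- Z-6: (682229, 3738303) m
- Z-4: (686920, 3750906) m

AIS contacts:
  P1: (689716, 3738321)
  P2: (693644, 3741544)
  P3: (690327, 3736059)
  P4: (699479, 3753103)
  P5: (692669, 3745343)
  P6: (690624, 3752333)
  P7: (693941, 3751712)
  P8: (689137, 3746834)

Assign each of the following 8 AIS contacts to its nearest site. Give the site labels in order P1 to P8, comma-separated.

P1 → Z-1 (d²=3203941.00)
P2 → Z-1 (d²=28881128.00)
P3 → Z-1 (d²=1072994.00)
P4 → Z-4 (d²=162555290.00)
P5 → Z-15 (d²=29415329.00)
P6 → Z-4 (d²=15755945.00)
P7 → Z-4 (d²=49944077.00)
P8 → Z-15 (d²=5566802.00)

Z-1, Z-1, Z-1, Z-4, Z-15, Z-4, Z-4, Z-15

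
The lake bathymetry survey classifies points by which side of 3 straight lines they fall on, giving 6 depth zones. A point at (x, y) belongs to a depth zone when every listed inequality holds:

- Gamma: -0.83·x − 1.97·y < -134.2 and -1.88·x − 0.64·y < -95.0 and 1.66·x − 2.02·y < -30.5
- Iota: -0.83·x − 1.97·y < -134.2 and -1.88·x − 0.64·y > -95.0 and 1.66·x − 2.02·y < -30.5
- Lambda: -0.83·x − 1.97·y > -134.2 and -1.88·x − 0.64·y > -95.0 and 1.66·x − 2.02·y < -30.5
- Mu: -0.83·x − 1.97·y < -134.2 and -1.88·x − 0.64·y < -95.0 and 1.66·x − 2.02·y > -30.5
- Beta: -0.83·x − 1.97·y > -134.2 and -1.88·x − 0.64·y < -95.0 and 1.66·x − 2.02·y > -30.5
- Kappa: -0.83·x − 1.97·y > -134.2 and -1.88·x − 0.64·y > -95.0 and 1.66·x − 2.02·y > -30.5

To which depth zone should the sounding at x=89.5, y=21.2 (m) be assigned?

Beta

-0.83·89.5 − 1.97·21.2 = -116.049, which is > -134.2
-1.88·89.5 − 0.64·21.2 = -181.828, which is < -95.0
1.66·89.5 − 2.02·21.2 = 105.746, which is > -30.5
This sign pattern matches Beta.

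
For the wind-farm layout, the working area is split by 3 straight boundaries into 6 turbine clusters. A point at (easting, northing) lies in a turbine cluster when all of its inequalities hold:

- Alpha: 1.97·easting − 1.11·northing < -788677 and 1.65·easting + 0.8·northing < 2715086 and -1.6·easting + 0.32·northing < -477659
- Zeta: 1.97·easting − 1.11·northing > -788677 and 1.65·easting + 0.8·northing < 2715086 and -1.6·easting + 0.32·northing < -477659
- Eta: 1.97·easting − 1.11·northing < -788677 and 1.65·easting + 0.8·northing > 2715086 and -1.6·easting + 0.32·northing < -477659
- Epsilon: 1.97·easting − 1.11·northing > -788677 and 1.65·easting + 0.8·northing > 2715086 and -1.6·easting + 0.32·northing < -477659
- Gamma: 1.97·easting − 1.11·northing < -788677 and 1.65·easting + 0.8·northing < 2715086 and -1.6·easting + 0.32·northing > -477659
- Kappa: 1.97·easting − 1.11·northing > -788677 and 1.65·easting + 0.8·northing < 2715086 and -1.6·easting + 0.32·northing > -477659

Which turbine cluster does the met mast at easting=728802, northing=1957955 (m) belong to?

Epsilon

1.97·728802 − 1.11·1957955 = -737590.110, which is > -788677
1.65·728802 + 0.8·1957955 = 2768887.300, which is > 2715086
-1.6·728802 + 0.32·1957955 = -539537.600, which is < -477659
This sign pattern matches Epsilon.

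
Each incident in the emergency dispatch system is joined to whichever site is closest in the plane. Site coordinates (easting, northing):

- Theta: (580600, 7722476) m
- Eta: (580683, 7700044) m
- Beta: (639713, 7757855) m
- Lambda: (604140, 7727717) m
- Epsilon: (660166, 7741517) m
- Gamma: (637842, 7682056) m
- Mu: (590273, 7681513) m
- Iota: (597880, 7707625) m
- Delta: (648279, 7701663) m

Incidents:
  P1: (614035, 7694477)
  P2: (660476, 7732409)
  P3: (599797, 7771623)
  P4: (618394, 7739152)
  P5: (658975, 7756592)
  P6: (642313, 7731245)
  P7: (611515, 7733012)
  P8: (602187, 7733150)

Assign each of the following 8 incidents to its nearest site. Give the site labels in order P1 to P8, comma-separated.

P1 → Iota (d²=433853929.00)
P2 → Epsilon (d²=83051764.00)
P3 → Beta (d²=1782844880.00)
P4 → Lambda (d²=333935741.00)
P5 → Epsilon (d²=228674106.00)
P6 → Epsilon (d²=424243593.00)
P7 → Lambda (d²=82427650.00)
P8 → Lambda (d²=33331698.00)

Iota, Epsilon, Beta, Lambda, Epsilon, Epsilon, Lambda, Lambda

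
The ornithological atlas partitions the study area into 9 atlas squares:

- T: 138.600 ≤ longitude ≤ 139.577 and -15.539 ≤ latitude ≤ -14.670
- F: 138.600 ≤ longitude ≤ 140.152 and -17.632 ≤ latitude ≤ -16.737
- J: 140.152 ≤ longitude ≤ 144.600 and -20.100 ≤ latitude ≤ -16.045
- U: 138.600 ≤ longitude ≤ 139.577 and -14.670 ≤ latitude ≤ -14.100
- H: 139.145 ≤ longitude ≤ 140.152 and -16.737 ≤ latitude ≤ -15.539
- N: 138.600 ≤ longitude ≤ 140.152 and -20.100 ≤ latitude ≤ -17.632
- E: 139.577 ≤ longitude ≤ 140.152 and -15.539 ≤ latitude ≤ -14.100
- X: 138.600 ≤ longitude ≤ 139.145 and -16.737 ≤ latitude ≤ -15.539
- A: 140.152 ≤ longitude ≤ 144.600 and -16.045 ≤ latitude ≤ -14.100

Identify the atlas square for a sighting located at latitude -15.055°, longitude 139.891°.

The point has longitude = 139.891 and latitude = -15.055.
Only E satisfies 139.577 ≤ longitude ≤ 140.152 and -15.539 ≤ latitude ≤ -14.100.

E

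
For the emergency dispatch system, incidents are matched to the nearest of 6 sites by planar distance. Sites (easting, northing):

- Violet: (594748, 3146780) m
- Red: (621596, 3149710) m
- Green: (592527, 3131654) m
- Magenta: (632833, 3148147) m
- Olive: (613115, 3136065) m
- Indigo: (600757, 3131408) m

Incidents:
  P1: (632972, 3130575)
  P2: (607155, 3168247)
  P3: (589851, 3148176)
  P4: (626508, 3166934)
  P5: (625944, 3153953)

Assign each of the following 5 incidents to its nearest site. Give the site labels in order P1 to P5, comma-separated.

Magenta, Red, Violet, Red, Red

P1 → Magenta (d²=308794505.00)
P2 → Red (d²=552162850.00)
P3 → Violet (d²=25929425.00)
P4 → Red (d²=320793920.00)
P5 → Red (d²=36908153.00)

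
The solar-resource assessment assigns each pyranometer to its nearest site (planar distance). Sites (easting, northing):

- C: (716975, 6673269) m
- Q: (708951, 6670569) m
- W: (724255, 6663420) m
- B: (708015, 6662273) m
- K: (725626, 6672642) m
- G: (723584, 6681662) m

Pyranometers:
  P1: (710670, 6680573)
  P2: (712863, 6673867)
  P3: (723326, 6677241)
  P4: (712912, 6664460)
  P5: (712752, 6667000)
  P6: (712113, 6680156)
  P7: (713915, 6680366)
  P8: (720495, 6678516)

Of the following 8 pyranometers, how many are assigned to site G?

2

P1 → C
P2 → C
P3 → G
P4 → B
P5 → Q
P6 → C
P7 → C
P8 → G
2 of the 8 go to G.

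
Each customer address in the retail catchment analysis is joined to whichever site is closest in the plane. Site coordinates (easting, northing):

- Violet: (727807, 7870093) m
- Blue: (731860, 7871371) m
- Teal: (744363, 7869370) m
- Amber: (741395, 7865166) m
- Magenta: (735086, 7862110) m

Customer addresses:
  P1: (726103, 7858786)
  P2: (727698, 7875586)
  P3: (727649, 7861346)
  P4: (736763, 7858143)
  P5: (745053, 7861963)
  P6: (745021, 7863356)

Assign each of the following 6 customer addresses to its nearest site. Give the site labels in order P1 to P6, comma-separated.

P1 → Magenta (d²=91743265.00)
P2 → Violet (d²=30184930.00)
P3 → Magenta (d²=55892665.00)
P4 → Magenta (d²=18549418.00)
P5 → Amber (d²=23640173.00)
P6 → Amber (d²=16423976.00)

Magenta, Violet, Magenta, Magenta, Amber, Amber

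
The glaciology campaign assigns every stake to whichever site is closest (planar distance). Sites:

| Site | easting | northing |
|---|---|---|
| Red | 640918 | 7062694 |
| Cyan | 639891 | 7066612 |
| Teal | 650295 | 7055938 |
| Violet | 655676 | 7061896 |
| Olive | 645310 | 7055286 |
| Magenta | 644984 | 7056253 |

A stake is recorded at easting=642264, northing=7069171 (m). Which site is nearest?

Squared distances to each site:
Red: 43763245.000; Cyan: 12179610.000; Teal: 239609250.000; Violet: 232807369.000; Olive: 202071341.000; Magenta: 174273124.000.
Minimum at Cyan.

Cyan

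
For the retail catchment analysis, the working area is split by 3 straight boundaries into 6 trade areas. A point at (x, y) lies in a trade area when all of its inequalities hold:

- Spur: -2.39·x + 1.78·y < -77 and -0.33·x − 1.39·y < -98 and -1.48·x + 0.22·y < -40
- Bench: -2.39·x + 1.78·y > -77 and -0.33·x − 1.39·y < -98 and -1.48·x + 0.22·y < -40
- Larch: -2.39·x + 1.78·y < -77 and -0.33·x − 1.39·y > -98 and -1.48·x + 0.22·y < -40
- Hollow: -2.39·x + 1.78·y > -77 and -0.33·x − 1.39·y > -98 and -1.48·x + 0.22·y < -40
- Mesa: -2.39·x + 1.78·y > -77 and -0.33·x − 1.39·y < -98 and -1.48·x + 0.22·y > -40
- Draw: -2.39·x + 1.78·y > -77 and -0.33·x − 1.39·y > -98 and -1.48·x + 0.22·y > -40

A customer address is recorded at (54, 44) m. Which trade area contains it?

Hollow

-2.39·54 + 1.78·44 = -50.740, which is > -77
-0.33·54 − 1.39·44 = -78.980, which is > -98
-1.48·54 + 0.22·44 = -70.240, which is < -40
This sign pattern matches Hollow.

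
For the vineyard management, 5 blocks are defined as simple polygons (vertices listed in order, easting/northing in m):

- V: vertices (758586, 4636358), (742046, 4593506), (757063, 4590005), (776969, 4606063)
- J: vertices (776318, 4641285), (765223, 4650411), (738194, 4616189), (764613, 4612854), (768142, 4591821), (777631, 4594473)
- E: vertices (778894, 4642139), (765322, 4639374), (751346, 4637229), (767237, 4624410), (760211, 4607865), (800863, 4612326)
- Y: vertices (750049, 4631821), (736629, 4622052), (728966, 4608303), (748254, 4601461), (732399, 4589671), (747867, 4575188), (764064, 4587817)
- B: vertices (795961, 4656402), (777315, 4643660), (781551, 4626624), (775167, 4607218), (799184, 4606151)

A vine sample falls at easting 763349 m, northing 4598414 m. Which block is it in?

Cast a ray rightward from (763349, 4598414). For each polygon, the edges (by vertex number in listed order) whose endpoints lie on opposite sides of northing = 4598414, where each meets that height, and whether that is right or left of the point:
V: 1–2 at easting≈743940.4 (left), 3–4 at easting≈767487.1 (right) → 1 crossing.
J: 4–5 at easting≈767035.8 (right), 6–1 at easting≈777520.5 (right) → 2 crossings.
E: no edge straddles that height → 0 crossings.
Y: 4–5 at easting≈744156.4 (left), 7–1 at easting≈760688.9 (left) → 0 crossings.
B: no edge straddles that height → 0 crossings.
Only V has an odd count, so the point is inside V.

V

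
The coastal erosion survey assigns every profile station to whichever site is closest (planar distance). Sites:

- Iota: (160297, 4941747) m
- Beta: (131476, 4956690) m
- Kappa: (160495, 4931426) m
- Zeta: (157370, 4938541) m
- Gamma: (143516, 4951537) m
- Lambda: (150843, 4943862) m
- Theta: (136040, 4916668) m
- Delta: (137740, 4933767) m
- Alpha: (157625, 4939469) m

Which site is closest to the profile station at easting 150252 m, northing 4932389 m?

Squared distances to each site:
Iota: 188474189.000; Beta: 943076777.000; Kappa: 105846418.000; Zeta: 88513028.000; Gamma: 412019600.000; Lambda: 131979010.000; Theta: 449130785.000; Delta: 158449028.000; Alpha: 104487529.000.
Minimum at Zeta.

Zeta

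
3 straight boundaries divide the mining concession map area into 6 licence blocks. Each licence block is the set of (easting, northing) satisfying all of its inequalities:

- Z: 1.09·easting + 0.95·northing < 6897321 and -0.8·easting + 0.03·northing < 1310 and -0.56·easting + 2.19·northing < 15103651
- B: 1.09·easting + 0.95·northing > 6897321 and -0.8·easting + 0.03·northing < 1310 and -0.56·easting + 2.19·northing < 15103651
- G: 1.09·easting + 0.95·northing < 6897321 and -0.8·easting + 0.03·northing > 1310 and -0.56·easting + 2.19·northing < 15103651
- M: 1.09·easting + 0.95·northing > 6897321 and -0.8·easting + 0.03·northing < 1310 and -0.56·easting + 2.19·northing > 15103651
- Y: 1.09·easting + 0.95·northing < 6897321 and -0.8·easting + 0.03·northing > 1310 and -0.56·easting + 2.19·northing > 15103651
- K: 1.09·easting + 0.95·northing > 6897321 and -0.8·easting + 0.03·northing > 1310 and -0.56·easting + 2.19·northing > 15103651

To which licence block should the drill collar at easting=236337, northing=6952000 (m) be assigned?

G

1.09·236337 + 0.95·6952000 = 6862007.330, which is < 6897321
-0.8·236337 + 0.03·6952000 = 19490.400, which is > 1310
-0.56·236337 + 2.19·6952000 = 15092531.280, which is < 15103651
This sign pattern matches G.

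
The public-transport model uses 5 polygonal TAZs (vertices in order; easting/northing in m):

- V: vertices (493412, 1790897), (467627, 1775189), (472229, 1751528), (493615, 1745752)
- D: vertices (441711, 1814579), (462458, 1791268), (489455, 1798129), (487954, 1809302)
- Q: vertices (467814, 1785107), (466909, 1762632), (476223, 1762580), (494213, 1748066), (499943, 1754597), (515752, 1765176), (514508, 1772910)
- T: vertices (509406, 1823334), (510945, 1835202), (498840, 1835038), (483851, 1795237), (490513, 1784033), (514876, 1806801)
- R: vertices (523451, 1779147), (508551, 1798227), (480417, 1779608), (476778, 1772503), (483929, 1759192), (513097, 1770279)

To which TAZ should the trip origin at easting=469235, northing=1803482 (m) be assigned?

Cast a ray rightward from (469235, 1803482). For each polygon, the edges (by vertex number in listed order) whose endpoints lie on opposite sides of northing = 1803482, where each meets that height, and whether that is right or left of the point:
V: no edge straddles that height → 0 crossings.
D: 1–2 at easting≈451587.4 (left), 3–4 at easting≈488735.9 (right) → 1 crossing.
Q: no edge straddles that height → 0 crossings.
T: 3–4 at easting≈486956.1 (right), 5–6 at easting≈511324.5 (right) → 2 crossings.
R: no edge straddles that height → 0 crossings.
Only D has an odd count, so the point is inside D.

D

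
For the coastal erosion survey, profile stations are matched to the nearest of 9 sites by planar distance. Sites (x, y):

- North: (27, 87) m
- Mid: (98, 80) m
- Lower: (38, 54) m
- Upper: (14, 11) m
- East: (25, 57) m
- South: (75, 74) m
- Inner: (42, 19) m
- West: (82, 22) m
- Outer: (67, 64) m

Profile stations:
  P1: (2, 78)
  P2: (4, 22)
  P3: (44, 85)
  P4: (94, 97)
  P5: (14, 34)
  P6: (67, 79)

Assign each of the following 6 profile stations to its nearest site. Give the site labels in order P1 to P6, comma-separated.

North, Upper, North, Mid, Upper, South

P1 → North (d²=706.00)
P2 → Upper (d²=221.00)
P3 → North (d²=293.00)
P4 → Mid (d²=305.00)
P5 → Upper (d²=529.00)
P6 → South (d²=89.00)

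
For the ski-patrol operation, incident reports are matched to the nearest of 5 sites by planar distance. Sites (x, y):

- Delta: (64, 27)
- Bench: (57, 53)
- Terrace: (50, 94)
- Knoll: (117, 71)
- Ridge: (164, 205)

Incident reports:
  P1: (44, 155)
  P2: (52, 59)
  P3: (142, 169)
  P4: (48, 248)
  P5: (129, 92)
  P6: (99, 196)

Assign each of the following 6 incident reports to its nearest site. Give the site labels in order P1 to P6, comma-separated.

P1 → Terrace (d²=3757.00)
P2 → Bench (d²=61.00)
P3 → Ridge (d²=1780.00)
P4 → Ridge (d²=15305.00)
P5 → Knoll (d²=585.00)
P6 → Ridge (d²=4306.00)

Terrace, Bench, Ridge, Ridge, Knoll, Ridge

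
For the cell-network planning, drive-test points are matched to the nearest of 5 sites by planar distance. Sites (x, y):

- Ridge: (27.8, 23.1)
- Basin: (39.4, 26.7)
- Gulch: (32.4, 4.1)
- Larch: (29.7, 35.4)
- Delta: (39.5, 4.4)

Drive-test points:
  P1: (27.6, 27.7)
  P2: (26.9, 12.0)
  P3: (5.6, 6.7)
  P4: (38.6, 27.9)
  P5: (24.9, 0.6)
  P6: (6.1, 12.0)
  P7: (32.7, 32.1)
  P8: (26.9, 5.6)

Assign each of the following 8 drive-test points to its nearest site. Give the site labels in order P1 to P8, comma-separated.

P1 → Ridge (d²=21.20)
P2 → Gulch (d²=92.66)
P3 → Gulch (d²=725.00)
P4 → Basin (d²=2.08)
P5 → Gulch (d²=68.50)
P6 → Ridge (d²=594.10)
P7 → Larch (d²=19.89)
P8 → Gulch (d²=32.50)

Ridge, Gulch, Gulch, Basin, Gulch, Ridge, Larch, Gulch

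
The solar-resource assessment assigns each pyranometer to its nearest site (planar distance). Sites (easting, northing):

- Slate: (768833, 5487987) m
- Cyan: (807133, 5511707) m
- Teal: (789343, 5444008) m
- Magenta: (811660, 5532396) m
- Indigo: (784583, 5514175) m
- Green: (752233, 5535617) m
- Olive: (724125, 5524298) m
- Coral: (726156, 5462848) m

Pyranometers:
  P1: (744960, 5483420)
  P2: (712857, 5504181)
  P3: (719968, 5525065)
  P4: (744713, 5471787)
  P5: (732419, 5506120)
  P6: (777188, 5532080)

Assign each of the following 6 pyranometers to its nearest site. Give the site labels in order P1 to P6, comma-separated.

P1 → Slate (d²=590777618.00)
P2 → Olive (d²=531661513.00)
P3 → Olive (d²=17868938.00)
P4 → Coral (d²=424267970.00)
P5 → Olive (d²=399230120.00)
P6 → Indigo (d²=375275050.00)

Slate, Olive, Olive, Coral, Olive, Indigo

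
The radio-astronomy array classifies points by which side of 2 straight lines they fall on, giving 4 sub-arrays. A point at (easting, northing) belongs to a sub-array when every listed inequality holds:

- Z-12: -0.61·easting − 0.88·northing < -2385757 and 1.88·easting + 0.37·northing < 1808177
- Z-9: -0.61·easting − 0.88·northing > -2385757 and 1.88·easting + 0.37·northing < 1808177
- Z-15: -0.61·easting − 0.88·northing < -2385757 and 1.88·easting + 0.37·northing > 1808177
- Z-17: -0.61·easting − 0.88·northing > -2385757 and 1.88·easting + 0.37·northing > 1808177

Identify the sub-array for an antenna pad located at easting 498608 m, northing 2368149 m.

-0.61·498608 − 0.88·2368149 = -2388122.000, which is < -2385757
1.88·498608 + 0.37·2368149 = 1813598.170, which is > 1808177
This sign pattern matches Z-15.

Z-15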